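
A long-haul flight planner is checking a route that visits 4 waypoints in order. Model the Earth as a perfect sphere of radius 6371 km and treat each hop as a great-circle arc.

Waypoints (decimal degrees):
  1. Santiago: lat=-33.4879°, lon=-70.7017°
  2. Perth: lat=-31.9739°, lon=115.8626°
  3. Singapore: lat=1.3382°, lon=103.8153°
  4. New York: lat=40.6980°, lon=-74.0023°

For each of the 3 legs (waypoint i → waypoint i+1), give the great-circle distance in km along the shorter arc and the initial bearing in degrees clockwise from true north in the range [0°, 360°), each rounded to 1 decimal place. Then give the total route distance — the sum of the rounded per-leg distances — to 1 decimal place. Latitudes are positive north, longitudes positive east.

Leg 1: dist=12703.6 km, bearing=186.1°
Leg 2: dist=3915.5 km, bearing=338.8°
Leg 3: dist=15335.6 km, bearing=357.5°
Total: 31954.7 km

Leg 1: φ1=-0.5844741, φ2=-0.5580498, Δφ=0.0264243, Δλ=3.2561613 rad; a=sin²(Δφ/2)+cosφ1·cosφ2·sin²(Δλ/2)=0.7053308803; c=2·atan2(√a, √(1-a))=1.993976054; dist=6371·c=12703.621 ≈ 12703.6 km; running total=12703.6 km
Leg 1 bearing: y=sinΔλ·cosφ2=-0.09697490, x=cosφ1·sinφ2-sinφ1·cosφ2·cosΔλ=-0.90661612; θ=atan2(y, x)=-173.8947° <0 so +360° → 186.1053° ≈ 186.1°
Leg 2: φ1=-0.5580498, φ2=0.0233560, Δφ=0.5814058, Δλ=-0.2102651 rad; a=sin²(Δφ/2)+cosφ1·cosφ2·sin²(Δλ/2)=0.0914932742; c=2·atan2(√a, √(1-a))=0.614583895; dist=6371·c=3915.514 ≈ 3915.5 km; running total=16619.1 km
Leg 2 bearing: y=sinΔλ·cosφ2=-0.20866219, x=cosφ1·sinφ2-sinφ1·cosφ2·cosΔλ=0.53753987; θ=atan2(y, x)=-21.2152° <0 so +360° → 338.7848° ≈ 338.8°
Leg 3: φ1=0.0233560, φ2=0.7103141, Δφ=0.6869581, Δλ=-3.1035026 rad; a=sin²(Δφ/2)+cosφ1·cosφ2·sin²(Δλ/2)=0.8710860718; c=2·atan2(√a, √(1-a))=2.407101888; dist=6371·c=15335.646 ≈ 15335.6 km; running total=31954.7 km
Leg 3 bearing: y=sinΔλ·cosφ2=-0.02887127, x=cosφ1·sinφ2-sinφ1·cosφ2·cosΔλ=0.66958716; θ=atan2(y, x)=-2.4690° <0 so +360° → 357.5310° ≈ 357.5°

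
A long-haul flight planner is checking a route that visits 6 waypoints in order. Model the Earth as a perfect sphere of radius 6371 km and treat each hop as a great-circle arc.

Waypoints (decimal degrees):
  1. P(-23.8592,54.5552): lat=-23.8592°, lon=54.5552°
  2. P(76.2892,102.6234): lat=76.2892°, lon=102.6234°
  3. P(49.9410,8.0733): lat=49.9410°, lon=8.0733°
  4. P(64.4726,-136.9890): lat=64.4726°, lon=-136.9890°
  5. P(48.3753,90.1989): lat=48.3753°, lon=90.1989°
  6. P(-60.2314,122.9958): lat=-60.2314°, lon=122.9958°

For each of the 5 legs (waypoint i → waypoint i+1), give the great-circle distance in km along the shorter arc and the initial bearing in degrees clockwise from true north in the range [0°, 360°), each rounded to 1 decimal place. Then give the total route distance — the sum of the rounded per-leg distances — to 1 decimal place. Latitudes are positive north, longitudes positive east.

Leg 1: dist=11604.9 km, bearing=10.5°
Leg 2: dist=4780.3 km, bearing=289.8°
Leg 3: dist=6938.5 km, bearing=343.8°
Leg 4: dist=6817.9 km, bearing=326.3°
Leg 5: dist=12433.5 km, bearing=163.2°
Total: 42575.1 km

Leg 1: φ1=-0.4164216, φ2=1.3314977, Δφ=1.7479193, Δλ=0.8389484 rad; a=sin²(Δφ/2)+cosφ1·cosφ2·sin²(Δλ/2)=0.6240556918; c=2·atan2(√a, √(1-a))=1.821526517; dist=6371·c=11604.945 ≈ 11604.9 km; running total=11604.9 km
Leg 1 bearing: y=sinΔλ·cosφ2=0.17632979, x=cosφ1·sinφ2-sinφ1·cosφ2·cosΔλ=0.95254845; θ=atan2(y, x)=10.4875° ≈ 10.5°
Leg 2: φ1=1.3314977, φ2=0.8716349, Δφ=-0.4598628, Δλ=-1.6502106 rad; a=sin²(Δφ/2)+cosφ1·cosφ2·sin²(Δλ/2)=0.1342645308; c=2·atan2(√a, √(1-a))=0.750319661; dist=6371·c=4780.287 ≈ 4780.3 km; running total=16385.2 km
Leg 2 bearing: y=sinΔλ·cosφ2=-0.64154777, x=cosφ1·sinφ2-sinφ1·cosφ2·cosΔλ=0.23101239; θ=atan2(y, x)=-70.1968° <0 so +360° → 289.8032° ≈ 289.8°
Leg 3: φ1=0.8716349, φ2=1.1252591, Δφ=0.2536243, Δλ=-2.5318148 rad; a=sin²(Δφ/2)+cosφ1·cosφ2·sin²(Δλ/2)=0.2683475429; c=2·atan2(√a, √(1-a))=1.089075434; dist=6371·c=6938.500 ≈ 6938.5 km; running total=23323.7 km
Leg 3 bearing: y=sinΔλ·cosφ2=-0.24679458, x=cosφ1·sinφ2-sinφ1·cosφ2·cosΔλ=0.85114099; θ=atan2(y, x)=-16.1699° <0 so +360° → 343.8301° ≈ 343.8°
Leg 4: φ1=1.1252591, φ2=0.8443083, Δφ=-0.2809509, Δλ=3.9651769 rad; a=sin²(Δφ/2)+cosφ1·cosφ2·sin²(Δλ/2)=0.2599986549; c=2·atan2(√a, √(1-a))=1.070138548; dist=6371·c=6817.853 ≈ 6817.9 km; running total=30141.6 km
Leg 4 bearing: y=sinΔλ·cosφ2=-0.48728366, x=cosφ1·sinφ2-sinφ1·cosφ2·cosΔλ=0.72948753; θ=atan2(y, x)=-33.7422° <0 so +360° → 326.2578° ≈ 326.3°
Leg 5: φ1=0.8443083, φ2=-1.0512362, Δφ=-1.8955445, Δλ=0.5724139 rad; a=sin²(Δφ/2)+cosφ1·cosφ2·sin²(Δλ/2)=0.6858206651; c=2·atan2(√a, √(1-a))=1.951572681; dist=6371·c=12433.470 ≈ 12433.5 km; running total=42575.1 km
Leg 5 bearing: y=sinΔλ·cosφ2=0.26893464, x=cosφ1·sinφ2-sinφ1·cosφ2·cosΔλ=-0.88857013; θ=atan2(y, x)=163.1610° ≈ 163.2°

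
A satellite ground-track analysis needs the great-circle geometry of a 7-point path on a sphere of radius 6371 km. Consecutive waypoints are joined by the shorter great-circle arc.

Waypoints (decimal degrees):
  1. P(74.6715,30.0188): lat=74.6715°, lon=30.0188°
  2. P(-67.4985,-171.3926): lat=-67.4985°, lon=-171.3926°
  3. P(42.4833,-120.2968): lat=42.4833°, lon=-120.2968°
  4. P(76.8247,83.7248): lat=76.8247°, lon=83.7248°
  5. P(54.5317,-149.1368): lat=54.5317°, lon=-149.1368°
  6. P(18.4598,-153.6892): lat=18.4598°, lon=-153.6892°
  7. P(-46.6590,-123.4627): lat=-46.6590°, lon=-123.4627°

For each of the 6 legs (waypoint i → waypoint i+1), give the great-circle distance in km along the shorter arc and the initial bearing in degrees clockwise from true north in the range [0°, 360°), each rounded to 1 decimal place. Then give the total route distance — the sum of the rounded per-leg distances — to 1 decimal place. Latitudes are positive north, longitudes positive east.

Leg 1: dist=18917.3 km, bearing=54.6°
Leg 2: dist=12957.8 km, bearing=39.9°
Leg 3: dist=6641.8 km, bearing=353.8°
Leg 4: dist=4949.1 km, bearing=41.3°
Leg 5: dist=4029.8 km, bearing=187.3°
Leg 6: dist=7849.9 km, bearing=158.5°
Total: 55345.7 km

Leg 1: φ1=1.3032635, φ2=-1.1780711, Δφ=-2.4813346, Δλ=-3.5152921 rad; a=sin²(Δφ/2)+cosφ1·cosφ2·sin²(Δλ/2)=0.9925956174; c=2·atan2(√a, √(1-a))=2.969282119; dist=6371·c=18917.296 ≈ 18917.3 km; running total=18917.3 km
Leg 1 bearing: y=sinΔλ·cosφ2=0.13971202, x=cosφ1·sinφ2-sinφ1·cosφ2·cosΔλ=0.09939206; θ=atan2(y, x)=54.5717° ≈ 54.6°
Leg 2: φ1=-1.1780711, φ2=0.7414735, Δφ=1.9195445, Δλ=0.8917899 rad; a=sin²(Δφ/2)+cosφ1·cosφ2·sin²(Δλ/2)=0.7233540619; c=2·atan2(√a, √(1-a))=2.033878881; dist=6371·c=12957.842 ≈ 12957.8 km; running total=31875.1 km
Leg 2 bearing: y=sinΔλ·cosφ2=0.57390031, x=cosφ1·sinφ2-sinφ1·cosφ2·cosΔλ=0.68636017; θ=atan2(y, x)=39.9007° ≈ 39.9°
Leg 3: φ1=0.7414735, φ2=1.3408440, Δφ=0.5993705, Δλ=3.5608487 rad; a=sin²(Δφ/2)+cosφ1·cosφ2·sin²(Δλ/2)=0.2479687853; c=2·atan2(√a, √(1-a))=1.042500275; dist=6371·c=6641.769 ≈ 6641.8 km; running total=38516.9 km
Leg 3 bearing: y=sinΔλ·cosφ2=-0.09278644, x=cosφ1·sinφ2-sinφ1·cosφ2·cosΔλ=0.85866859; θ=atan2(y, x)=-6.1674° <0 so +360° → 353.8326° ≈ 353.8°
Leg 4: φ1=1.3408440, φ2=0.9517577, Δφ=-0.3890863, Δλ=-4.0642016 rad; a=sin²(Δφ/2)+cosφ1·cosφ2·sin²(Δλ/2)=0.1434255265; c=2·atan2(√a, √(1-a))=0.776816322; dist=6371·c=4949.097 ≈ 4949.1 km; running total=43466.0 km
Leg 4 bearing: y=sinΔλ·cosφ2=0.46256534, x=cosφ1·sinφ2-sinφ1·cosφ2·cosΔλ=0.52673702; θ=atan2(y, x)=41.2887° ≈ 41.3°
Leg 5: φ1=0.9517577, φ2=0.3221843, Δφ=-0.6295734, Δλ=-0.0794544 rad; a=sin²(Δφ/2)+cosφ1·cosφ2·sin²(Δλ/2)=0.0967288300; c=2·atan2(√a, √(1-a))=0.632516548; dist=6371·c=4029.763 ≈ 4029.8 km; running total=47495.8 km
Leg 5 bearing: y=sinΔλ·cosφ2=-0.07528686, x=cosφ1·sinφ2-sinφ1·cosφ2·cosΔλ=-0.58636281; θ=atan2(y, x)=-172.6835° <0 so +360° → 187.3165° ≈ 187.3°
Leg 6: φ1=0.3221843, φ2=-0.8143532, Δφ=-1.1365375, Δλ=0.5275519 rad; a=sin²(Δφ/2)+cosφ1·cosφ2·sin²(Δλ/2)=0.3338868647; c=2·atan2(√a, √(1-a))=1.232133391; dist=6371·c=7849.922 ≈ 7849.9 km; running total=55345.7 km
Leg 6 bearing: y=sinΔλ·cosφ2=0.34551651, x=cosφ1·sinφ2-sinφ1·cosφ2·cosΔλ=-0.87763549; θ=atan2(y, x)=158.5109° ≈ 158.5°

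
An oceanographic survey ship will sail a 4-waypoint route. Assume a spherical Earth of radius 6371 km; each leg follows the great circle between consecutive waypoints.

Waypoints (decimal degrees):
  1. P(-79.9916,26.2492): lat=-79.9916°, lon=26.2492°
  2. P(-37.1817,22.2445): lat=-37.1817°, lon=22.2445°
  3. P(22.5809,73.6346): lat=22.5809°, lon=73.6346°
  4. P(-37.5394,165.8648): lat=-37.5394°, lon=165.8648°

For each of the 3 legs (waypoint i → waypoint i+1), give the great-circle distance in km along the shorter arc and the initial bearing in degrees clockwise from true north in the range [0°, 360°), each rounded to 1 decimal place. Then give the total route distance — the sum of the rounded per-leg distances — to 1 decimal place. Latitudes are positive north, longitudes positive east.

Leg 1: dist=4763.4 km, bearing=355.3°
Leg 2: dist=8548.7 km, bearing=47.8°
Leg 3: dist=11699.5 km, bearing=124.8°
Total: 25011.6 km

Leg 1: φ1=-1.3961168, φ2=-0.6489431, Δφ=0.7471737, Δλ=-0.0698952 rad; a=sin²(Δφ/2)+cosφ1·cosφ2·sin²(Δλ/2)=0.1333628154; c=2·atan2(√a, √(1-a))=0.747671074; dist=6371·c=4763.412 ≈ 4763.4 km; running total=4763.4 km
Leg 1 bearing: y=sinΔλ·cosφ2=-0.05564178, x=cosφ1·sinφ2-sinφ1·cosφ2·cosΔλ=0.67765234; θ=atan2(y, x)=-4.6940° <0 so +360° → 355.3060° ≈ 355.3°
Leg 2: φ1=-0.6489431, φ2=0.3941111, Δφ=1.0430541, Δλ=0.8969264 rad; a=sin²(Δφ/2)+cosφ1·cosφ2·sin²(Δλ/2)=0.3865038490; c=2·atan2(√a, √(1-a))=1.341808075; dist=6371·c=8548.659 ≈ 8548.7 km; running total=13312.1 km
Leg 2 bearing: y=sinΔλ·cosφ2=0.72150822, x=cosφ1·sinφ2-sinφ1·cosφ2·cosΔλ=0.65414095; θ=atan2(y, x)=47.8036° ≈ 47.8°
Leg 3: φ1=0.3941111, φ2=-0.6551861, Δφ=-1.0492972, Δλ=1.6097207 rad; a=sin²(Δφ/2)+cosφ1·cosφ2·sin²(Δλ/2)=0.6312286834; c=2·atan2(√a, √(1-a))=1.836364294; dist=6371·c=11699.477 ≈ 11699.5 km; running total=25011.6 km
Leg 3 bearing: y=sinΔλ·cosφ2=0.79233392, x=cosφ1·sinφ2-sinφ1·cosφ2·cosΔλ=-0.55074776; θ=atan2(y, x)=124.8030° ≈ 124.8°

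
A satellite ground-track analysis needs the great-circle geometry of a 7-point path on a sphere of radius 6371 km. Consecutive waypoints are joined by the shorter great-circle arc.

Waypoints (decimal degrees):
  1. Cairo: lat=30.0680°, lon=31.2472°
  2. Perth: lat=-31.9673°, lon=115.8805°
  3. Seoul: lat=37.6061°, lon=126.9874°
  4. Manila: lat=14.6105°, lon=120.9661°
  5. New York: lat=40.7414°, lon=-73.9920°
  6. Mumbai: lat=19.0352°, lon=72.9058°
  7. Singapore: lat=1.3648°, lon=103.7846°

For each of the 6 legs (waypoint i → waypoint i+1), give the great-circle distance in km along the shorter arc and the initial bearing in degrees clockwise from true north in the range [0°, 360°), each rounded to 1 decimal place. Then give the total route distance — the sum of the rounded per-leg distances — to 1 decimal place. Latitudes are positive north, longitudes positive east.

Leg 1: φ1=0.5247856, φ2=-0.5579346, Δφ=-1.0827202, Δλ=1.4771297 rad; a=sin²(Δφ/2)+cosφ1·cosφ2·sin²(Δλ/2)=0.5982965486; c=2·atan2(√a, √(1-a))=1.768678318; dist=6371·c=11268.2496 ≈ 11268.2 km; running total=11268.2 km
Leg 1 bearing: y=sinΔλ·cosφ2=0.84463164, x=cosφ1·sinφ2-sinφ1·cosφ2·cosΔλ=-0.49794431; θ=atan2(y, x)=120.5211° ≈ 120.5°
Leg 2: φ1=-0.5579346, φ2=0.6563503, Δφ=1.2142849, Δλ=0.1938520 rad; a=sin²(Δφ/2)+cosφ1·cosφ2·sin²(Δλ/2)=0.3317906702; c=2·atan2(√a, √(1-a))=1.227685034; dist=6371·c=7821.581 ≈ 7821.6 km; running total=19089.8 km
Leg 2 bearing: y=sinΔλ·cosφ2=0.15261427, x=cosφ1·sinφ2-sinφ1·cosφ2·cosΔλ=0.92926389; θ=atan2(y, x)=9.3265° ≈ 9.3°
Leg 3: φ1=0.6563503, φ2=0.2550013, Δφ=-0.4013489, Δλ=-0.1050915 rad; a=sin²(Δφ/2)+cosφ1·cosφ2·sin²(Δλ/2)=0.0418472680; c=2·atan2(√a, √(1-a))=0.412040719; dist=6371·c=2625.111 ≈ 2625.1 km; running total=21714.9 km
Leg 3 bearing: y=sinΔλ·cosφ2=-0.10150608, x=cosφ1·sinφ2-sinφ1·cosφ2·cosΔλ=-0.38740265; θ=atan2(y, x)=-165.3176° <0 so +360° → 194.6824° ≈ 194.7°
Leg 4: φ1=0.2550013, φ2=0.7110716, Δφ=0.4560702, Δλ=-3.4026607 rad; a=sin²(Δφ/2)+cosφ1·cosφ2·sin²(Δλ/2)=0.7718456233; c=2·atan2(√a, √(1-a))=2.145625286; dist=6371·c=13669.779 ≈ 13669.8 km; running total=35384.7 km
Leg 4 bearing: y=sinΔλ·cosφ2=0.19556236, x=cosφ1·sinφ2-sinφ1·cosφ2·cosΔλ=0.81618331; θ=atan2(y, x)=13.4744° ≈ 13.5°
Leg 5: φ1=0.7110716, φ2=0.3322269, Δφ=-0.3788447, Δλ=2.5638503 rad; a=sin²(Δφ/2)+cosφ1·cosφ2·sin²(Δλ/2)=0.6935633485; c=2·atan2(√a, √(1-a))=1.968309582; dist=6371·c=12540.100 ≈ 12540.1 km; running total=47924.8 km
Leg 5 bearing: y=sinΔλ·cosφ2=0.51627063, x=cosφ1·sinφ2-sinφ1·cosφ2·cosΔλ=0.76393557; θ=atan2(y, x)=34.0510° ≈ 34.1°
Leg 6: φ1=0.3322269, φ2=0.0238203, Δφ=-0.3084067, Δλ=0.5389367 rad; a=sin²(Δφ/2)+cosφ1·cosφ2·sin²(Δλ/2)=0.0905689244; c=2·atan2(√a, √(1-a))=0.611370469; dist=6371·c=3895.041 ≈ 3895.0 km; running total=51819.8 km
Leg 6 bearing: y=sinΔλ·cosφ2=0.51307813, x=cosφ1·sinφ2-sinφ1·cosφ2·cosΔλ=-0.25732394; θ=atan2(y, x)=116.6351° ≈ 116.6°

Leg 1: dist=11268.2 km, bearing=120.5°
Leg 2: dist=7821.6 km, bearing=9.3°
Leg 3: dist=2625.1 km, bearing=194.7°
Leg 4: dist=13669.8 km, bearing=13.5°
Leg 5: dist=12540.1 km, bearing=34.1°
Leg 6: dist=3895.0 km, bearing=116.6°
Total: 51819.8 km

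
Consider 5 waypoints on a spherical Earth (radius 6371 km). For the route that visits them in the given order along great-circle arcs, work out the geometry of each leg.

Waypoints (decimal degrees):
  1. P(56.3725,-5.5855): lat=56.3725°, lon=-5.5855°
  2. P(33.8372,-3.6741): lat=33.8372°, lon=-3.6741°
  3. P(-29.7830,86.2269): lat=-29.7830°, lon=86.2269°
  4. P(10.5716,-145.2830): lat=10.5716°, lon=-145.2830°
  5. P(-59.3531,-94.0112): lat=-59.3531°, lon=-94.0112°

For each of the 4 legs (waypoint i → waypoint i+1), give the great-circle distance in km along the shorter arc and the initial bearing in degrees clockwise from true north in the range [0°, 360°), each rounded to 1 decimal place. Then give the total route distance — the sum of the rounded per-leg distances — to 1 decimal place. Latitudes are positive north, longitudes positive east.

Leg 1: φ1=0.9838857, φ2=0.5905705, Δφ=-0.3933152, Δλ=0.0333602 rad; a=sin²(Δφ/2)+cosφ1·cosφ2·sin²(Δλ/2)=0.0383061771; c=2·atan2(√a, √(1-a))=0.393982456; dist=6371·c=2510.062 ≈ 2510.1 km; running total=2510.1 km
Leg 1 bearing: y=sinΔλ·cosφ2=0.02770463, x=cosφ1·sinφ2-sinφ1·cosφ2·cosΔλ=-0.38286774; θ=atan2(y, x)=175.8612° ≈ 175.9°
Leg 2: φ1=0.5905705, φ2=-0.5198114, Δφ=-1.1103820, Δλ=1.5690685 rad; a=sin²(Δφ/2)+cosφ1·cosφ2·sin²(Δλ/2)=0.6376717436; c=2·atan2(√a, √(1-a))=1.849743309; dist=6371·c=11784.715 ≈ 11784.7 km; running total=14294.8 km
Leg 2 bearing: y=sinΔλ·cosφ2=0.86791157, x=cosφ1·sinφ2-sinφ1·cosφ2·cosΔλ=-0.41341923; θ=atan2(y, x)=115.4702° ≈ 115.5°
Leg 3: φ1=-0.5198114, φ2=0.1845092, Δφ=0.7043206, Δλ=-4.0406100 rad; a=sin²(Δφ/2)+cosφ1·cosφ2·sin²(Δλ/2)=0.8110660481; c=2·atan2(√a, √(1-a))=2.242259382; dist=6371·c=14285.435 ≈ 14285.4 km; running total=28580.2 km
Leg 3 bearing: y=sinΔλ·cosφ2=0.76943021, x=cosφ1·sinφ2-sinφ1·cosφ2·cosΔλ=-0.14466791; θ=atan2(y, x)=100.6484° ≈ 100.6°
Leg 4: φ1=0.1845092, φ2=-1.0359070, Δφ=-1.2204162, Δλ=0.8948617 rad; a=sin²(Δφ/2)+cosφ1·cosφ2·sin²(Δλ/2)=0.4221706216; c=2·atan2(√a, √(1-a))=1.414502023; dist=6371·c=9011.792 ≈ 9011.8 km; running total=37592.0 km
Leg 4 bearing: y=sinΔλ·cosφ2=0.39766422, x=cosφ1·sinφ2-sinφ1·cosφ2·cosΔλ=-0.90423090; θ=atan2(y, x)=156.2610° ≈ 156.3°

Leg 1: dist=2510.1 km, bearing=175.9°
Leg 2: dist=11784.7 km, bearing=115.5°
Leg 3: dist=14285.4 km, bearing=100.6°
Leg 4: dist=9011.8 km, bearing=156.3°
Total: 37592.0 km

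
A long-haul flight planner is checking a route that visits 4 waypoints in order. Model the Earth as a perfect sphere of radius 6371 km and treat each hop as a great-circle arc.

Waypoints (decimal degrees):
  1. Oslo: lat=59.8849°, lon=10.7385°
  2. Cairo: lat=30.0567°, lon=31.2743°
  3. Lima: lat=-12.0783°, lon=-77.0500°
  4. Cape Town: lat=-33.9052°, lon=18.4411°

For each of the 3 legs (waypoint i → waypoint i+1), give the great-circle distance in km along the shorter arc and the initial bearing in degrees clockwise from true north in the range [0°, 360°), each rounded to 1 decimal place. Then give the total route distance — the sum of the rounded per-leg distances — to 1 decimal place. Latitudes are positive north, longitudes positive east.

Leg 1: φ1=1.0451887, φ2=0.5245884, Δφ=-0.5206003, Δλ=0.3584173 rad; a=sin²(Δφ/2)+cosφ1·cosφ2·sin²(Δλ/2)=0.0800378644; c=2·atan2(√a, √(1-a))=0.573652659; dist=6371·c=3654.741 ≈ 3654.7 km; running total=3654.7 km
Leg 1 bearing: y=sinΔλ·cosφ2=0.30362156, x=cosφ1·sinφ2-sinφ1·cosφ2·cosΔλ=-0.44982349; θ=atan2(y, x)=145.9815° ≈ 146.0°
Leg 2: φ1=0.5245884, φ2=-0.2108061, Δφ=-0.7353945, Δλ=-1.8906157 rad; a=sin²(Δφ/2)+cosφ1·cosφ2·sin²(Δλ/2)=0.6854489132; c=2·atan2(√a, √(1-a))=1.950771945; dist=6371·c=12428.368 ≈ 12428.4 km; running total=16083.1 km
Leg 2 bearing: y=sinΔλ·cosφ2=-0.92827732, x=cosφ1·sinφ2-sinφ1·cosφ2·cosΔλ=-0.02712966; θ=atan2(y, x)=-91.6740° <0 so +360° → 268.3260° ≈ 268.3°
Leg 3: φ1=-0.2108061, φ2=-0.5917574, Δφ=-0.3809513, Δλ=1.6666341 rad; a=sin²(Δφ/2)+cosφ1·cosφ2·sin²(Δλ/2)=0.4804694397; c=2·atan2(√a, √(1-a))=1.531725266; dist=6371·c=9758.622 ≈ 9758.6 km; running total=25841.7 km
Leg 3 bearing: y=sinΔλ·cosφ2=0.82615303, x=cosφ1·sinφ2-sinφ1·cosφ2·cosΔλ=-0.56209021; θ=atan2(y, x)=124.2302° ≈ 124.2°

Leg 1: dist=3654.7 km, bearing=146.0°
Leg 2: dist=12428.4 km, bearing=268.3°
Leg 3: dist=9758.6 km, bearing=124.2°
Total: 25841.7 km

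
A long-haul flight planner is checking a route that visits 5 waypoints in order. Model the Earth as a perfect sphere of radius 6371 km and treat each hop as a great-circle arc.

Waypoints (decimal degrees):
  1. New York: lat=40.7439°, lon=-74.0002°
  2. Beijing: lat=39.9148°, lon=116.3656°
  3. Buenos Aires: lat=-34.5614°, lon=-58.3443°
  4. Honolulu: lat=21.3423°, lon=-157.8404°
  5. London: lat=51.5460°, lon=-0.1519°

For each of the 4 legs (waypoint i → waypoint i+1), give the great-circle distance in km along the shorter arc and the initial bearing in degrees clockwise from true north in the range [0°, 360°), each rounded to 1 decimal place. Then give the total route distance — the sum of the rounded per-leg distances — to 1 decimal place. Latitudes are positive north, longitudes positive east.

Leg 1: φ1=0.7111152, φ2=0.6966447, Δφ=-0.0144705, Δλ=3.3225100 rad; a=sin²(Δφ/2)+cosφ1·cosφ2·sin²(Δλ/2)=0.5764154675; c=2·atan2(√a, √(1-a))=1.724228556; dist=6371·c=10985.060 ≈ 10985.1 km; running total=10985.1 km
Leg 1 bearing: y=sinΔλ·cosφ2=-0.13800776, x=cosφ1·sinφ2-sinφ1·cosφ2·cosΔλ=0.97856863; θ=atan2(y, x)=-8.0275° <0 so +360° → 351.9725° ≈ 352.0°
Leg 2: φ1=0.6966447, φ2=-0.6032102, Δφ=-1.2998549, Δλ=-3.0492630 rad; a=sin²(Δφ/2)+cosφ1·cosφ2·sin²(Δλ/2)=0.9964739014; c=2·atan2(√a, √(1-a))=3.022760826; dist=6371·c=19258.009 ≈ 19258.0 km; running total=30243.1 km
Leg 2 bearing: y=sinΔλ·cosφ2=-0.07592722, x=cosφ1·sinφ2-sinφ1·cosφ2·cosΔλ=0.09104789; θ=atan2(y, x)=-39.8256° <0 so +360° → 320.1744° ≈ 320.2°
Leg 3: φ1=-0.6032102, φ2=0.3724934, Δφ=0.9757036, Δλ=-1.7365345 rad; a=sin²(Δφ/2)+cosφ1·cosφ2·sin²(Δλ/2)=0.6665029520; c=2·atan2(√a, √(1-a))=1.910285966; dist=6371·c=12170.432 ≈ 12170.4 km; running total=42413.5 km
Leg 3 bearing: y=sinΔλ·cosφ2=-0.91865935, x=cosφ1·sinφ2-sinφ1·cosφ2·cosΔλ=0.21253720; θ=atan2(y, x)=-76.9735° <0 so +360° → 283.0265° ≈ 283.0°
Leg 4: φ1=0.3724934, φ2=0.8996474, Δφ=0.5271540, Δλ=2.7521835 rad; a=sin²(Δφ/2)+cosφ1·cosφ2·sin²(Δλ/2)=0.6254349639; c=2·atan2(√a, √(1-a))=1.824375144; dist=6371·c=11623.094 ≈ 11623.1 km; running total=54036.6 km
Leg 4 bearing: y=sinΔλ·cosφ2=0.23609400, x=cosφ1·sinφ2-sinφ1·cosφ2·cosΔλ=0.93878853; θ=atan2(y, x)=14.1165° ≈ 14.1°

Leg 1: dist=10985.1 km, bearing=352.0°
Leg 2: dist=19258.0 km, bearing=320.2°
Leg 3: dist=12170.4 km, bearing=283.0°
Leg 4: dist=11623.1 km, bearing=14.1°
Total: 54036.6 km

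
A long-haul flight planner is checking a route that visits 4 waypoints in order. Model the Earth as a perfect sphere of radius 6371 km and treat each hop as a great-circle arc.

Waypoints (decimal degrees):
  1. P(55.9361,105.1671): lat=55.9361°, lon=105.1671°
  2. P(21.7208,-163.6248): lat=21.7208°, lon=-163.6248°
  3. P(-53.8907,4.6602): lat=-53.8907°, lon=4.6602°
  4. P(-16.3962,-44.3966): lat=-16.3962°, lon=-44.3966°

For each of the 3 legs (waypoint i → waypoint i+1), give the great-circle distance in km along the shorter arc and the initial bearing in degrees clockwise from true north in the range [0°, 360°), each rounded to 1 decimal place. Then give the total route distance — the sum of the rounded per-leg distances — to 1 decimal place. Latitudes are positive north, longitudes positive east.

Leg 1: dist=8095.6 km, bearing=76.5°
Leg 2: dist=16303.7 km, bearing=167.4°
Leg 3: dist=5919.4 km, bearing=295.2°
Total: 30318.7 km

Leg 1: φ1=0.9762691, φ2=0.3790995, Δφ=-0.5971696, Δλ=-4.6913037 rad; a=sin²(Δφ/2)+cosφ1·cosφ2·sin²(Δλ/2)=0.3521941567; c=2·atan2(√a, √(1-a))=1.270700569; dist=6371·c=8095.633 ≈ 8095.6 km; running total=8095.6 km
Leg 1 bearing: y=sinΔλ·cosφ2=0.92879178, x=cosφ1·sinφ2-sinφ1·cosφ2·cosΔλ=0.22351636; θ=atan2(y, x)=76.4689° ≈ 76.5°
Leg 2: φ1=0.3790995, φ2=-0.9405702, Δφ=-1.3196696, Δλ=2.9371273 rad; a=sin²(Δφ/2)+cosφ1·cosφ2·sin²(Δλ/2)=0.9175343625; c=2·atan2(√a, √(1-a))=2.559054022; dist=6371·c=16303.733 ≈ 16303.7 km; running total=24399.3 km
Leg 2 bearing: y=sinΔλ·cosφ2=0.11965921, x=cosφ1·sinφ2-sinφ1·cosφ2·cosΔλ=-0.53697477; θ=atan2(y, x)=167.4375° ≈ 167.4°
Leg 3: φ1=-0.9405702, φ2=-0.2861677, Δφ=0.6544025, Δλ=-0.8562027 rad; a=sin²(Δφ/2)+cosφ1·cosφ2·sin²(Δλ/2)=0.2007311297; c=2·atan2(√a, √(1-a))=0.929121792; dist=6371·c=5919.435 ≈ 5919.4 km; running total=30318.7 km
Leg 3 bearing: y=sinΔλ·cosφ2=-0.72464115, x=cosφ1·sinφ2-sinφ1·cosφ2·cosΔλ=0.34153736; θ=atan2(y, x)=-64.7646° <0 so +360° → 295.2354° ≈ 295.2°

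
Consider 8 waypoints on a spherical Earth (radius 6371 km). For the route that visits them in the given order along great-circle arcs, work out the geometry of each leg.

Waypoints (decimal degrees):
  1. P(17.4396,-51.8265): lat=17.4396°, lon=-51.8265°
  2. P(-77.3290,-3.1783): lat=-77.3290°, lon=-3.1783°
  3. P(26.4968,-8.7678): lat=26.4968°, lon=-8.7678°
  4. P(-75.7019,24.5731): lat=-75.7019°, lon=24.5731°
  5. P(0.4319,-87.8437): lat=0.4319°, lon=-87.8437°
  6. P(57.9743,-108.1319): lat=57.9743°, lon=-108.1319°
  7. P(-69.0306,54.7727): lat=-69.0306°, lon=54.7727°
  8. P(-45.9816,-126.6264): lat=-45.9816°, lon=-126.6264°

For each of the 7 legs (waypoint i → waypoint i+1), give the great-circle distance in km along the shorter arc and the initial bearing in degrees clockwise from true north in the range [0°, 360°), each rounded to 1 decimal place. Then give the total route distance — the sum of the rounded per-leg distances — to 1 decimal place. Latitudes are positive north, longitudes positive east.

Leg 1: dist=10993.5 km, bearing=170.4°
Leg 2: dist=11551.0 km, bearing=354.8°
Leg 3: dist=11602.1 km, bearing=171.9°
Leg 4: dist=10655.2 km, bearing=248.3°
Leg 5: dist=6643.9 km, bearing=347.7°
Leg 6: dist=18532.7 km, bearing=152.9°
Leg 7: dist=7225.8 km, bearing=178.9°
Total: 77204.2 km

Leg 1: φ1=0.3043784, φ2=-1.3496457, Δφ=-1.6540241, Δλ=0.8490713 rad; a=sin²(Δφ/2)+cosφ1·cosφ2·sin²(Δλ/2)=0.5770704658; c=2·atan2(√a, √(1-a))=1.725554262; dist=6371·c=10993.506 ≈ 10993.5 km; running total=10993.5 km
Leg 1 bearing: y=sinΔλ·cosφ2=0.16466065, x=cosφ1·sinφ2-sinφ1·cosφ2·cosΔλ=-0.97423172; θ=atan2(y, x)=170.4068° ≈ 170.4°
Leg 2: φ1=-1.3496457, φ2=0.4624564, Δφ=1.8121021, Δλ=-0.0975552 rad; a=sin²(Δφ/2)+cosφ1·cosφ2·sin²(Δλ/2)=0.6199520695; c=2·atan2(√a, √(1-a))=1.813063432; dist=6371·c=11551.027 ≈ 11551.0 km; running total=22544.5 km
Leg 2 bearing: y=sinΔλ·cosφ2=-0.08716949, x=cosφ1·sinφ2-sinφ1·cosφ2·cosΔλ=0.96687511; θ=atan2(y, x)=-5.1516° <0 so +360° → 354.8484° ≈ 354.8°
Leg 3: φ1=0.4624564, φ2=-1.3212474, Δφ=-1.7837038, Δλ=0.5819085 rad; a=sin²(Δφ/2)+cosφ1·cosφ2·sin²(Δλ/2)=0.6238400084; c=2·atan2(√a, √(1-a))=1.821081252; dist=6371·c=11602.109 ≈ 11602.1 km; running total=34146.6 km
Leg 3 bearing: y=sinΔλ·cosφ2=0.13573777, x=cosφ1·sinφ2-sinφ1·cosφ2·cosΔλ=-0.95928612; θ=atan2(y, x)=171.9462° ≈ 171.9°
Leg 4: φ1=-1.3212474, φ2=0.0075381, Δφ=1.3287855, Δλ=-1.9620433 rad; a=sin²(Δφ/2)+cosφ1·cosφ2·sin²(Δλ/2)=0.5507402700; c=2·atan2(√a, √(1-a))=1.672451858; dist=6371·c=10655.191 ≈ 10655.2 km; running total=44801.8 km
Leg 4 bearing: y=sinΔλ·cosφ2=-0.92440799, x=cosφ1·sinφ2-sinφ1·cosφ2·cosΔλ=-0.36765685; θ=atan2(y, x)=-111.6888° <0 so +360° → 248.3112° ≈ 248.3°
Leg 5: φ1=0.0075381, φ2=1.0118424, Δφ=1.0043043, Δλ=-0.3540959 rad; a=sin²(Δφ/2)+cosφ1·cosφ2·sin²(Δλ/2)=0.2481116618; c=2·atan2(√a, √(1-a))=1.042831103; dist=6371·c=6643.877 ≈ 6643.9 km; running total=51445.7 km
Leg 5 bearing: y=sinΔλ·cosφ2=-0.18387740, x=cosφ1·sinφ2-sinφ1·cosφ2·cosΔλ=0.84403682; θ=atan2(y, x)=-12.2901° <0 so +360° → 347.7099° ≈ 347.7°
Leg 6: φ1=1.0118424, φ2=-1.2048113, Δφ=-2.2166537, Δλ=2.8432216 rad; a=sin²(Δφ/2)+cosφ1·cosφ2·sin²(Δλ/2)=0.9865270927; c=2·atan2(√a, √(1-a))=2.908922481; dist=6371·c=18532.745 ≈ 18532.7 km; running total=69978.4 km
Leg 6 bearing: y=sinΔλ·cosφ2=0.10520054, x=cosφ1·sinφ2-sinφ1·cosφ2·cosΔλ=-0.20517894; θ=atan2(y, x)=152.8546° ≈ 152.9°
Leg 7: φ1=-1.2048113, φ2=-0.8025303, Δφ=0.4022809, Δλ=-3.1660116 rad; a=sin²(Δφ/2)+cosφ1·cosφ2·sin²(Δλ/2)=0.2885573148; c=2·atan2(√a, √(1-a))=1.134169272; dist=6371·c=7225.792 ≈ 7225.8 km; running total=77204.2 km
Leg 7 bearing: y=sinΔλ·cosφ2=0.01696675, x=cosφ1·sinφ2-sinφ1·cosφ2·cosΔλ=-0.90602433; θ=atan2(y, x)=178.9272° ≈ 178.9°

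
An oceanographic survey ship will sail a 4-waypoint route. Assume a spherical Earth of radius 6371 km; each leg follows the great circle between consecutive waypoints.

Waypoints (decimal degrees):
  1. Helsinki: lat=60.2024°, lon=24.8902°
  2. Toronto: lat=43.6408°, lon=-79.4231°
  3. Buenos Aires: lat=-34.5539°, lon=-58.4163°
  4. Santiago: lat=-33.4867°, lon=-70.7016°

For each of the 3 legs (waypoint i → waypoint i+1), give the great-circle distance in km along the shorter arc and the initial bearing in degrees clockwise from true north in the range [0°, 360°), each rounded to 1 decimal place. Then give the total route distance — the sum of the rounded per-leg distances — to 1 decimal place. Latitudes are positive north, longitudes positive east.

Leg 1: φ1=1.0507301, φ2=0.7616756, Δφ=-0.2890544, Δλ=-1.8206105 rad; a=sin²(Δφ/2)+cosφ1·cosφ2·sin²(Δλ/2)=0.2450089860; c=2·atan2(√a, √(1-a))=1.035632430; dist=6371·c=6598.014 ≈ 6598.0 km; running total=6598.0 km
Leg 1 bearing: y=sinΔλ·cosφ2=-0.70121638, x=cosφ1·sinφ2-sinφ1·cosφ2·cosΔλ=0.49821072; θ=atan2(y, x)=-54.6064° <0 so +360° → 305.3936° ≈ 305.4°
Leg 2: φ1=0.7616756, φ2=-0.6030793, Δφ=-1.3647550, Δλ=0.3666378 rad; a=sin²(Δφ/2)+cosφ1·cosφ2·sin²(Δλ/2)=0.4175130172; c=2·atan2(√a, √(1-a))=1.405064712; dist=6371·c=8951.667 ≈ 8951.7 km; running total=15549.7 km
Leg 2 bearing: y=sinΔλ·cosφ2=0.29524058, x=cosφ1·sinφ2-sinφ1·cosφ2·cosΔλ=-0.94107204; θ=atan2(y, x)=162.5819° ≈ 162.6°
Leg 3: φ1=-0.6030793, φ2=-0.5844532, Δφ=0.0186262, Δλ=-0.2144189 rad; a=sin²(Δφ/2)+cosφ1·cosφ2·sin²(Δλ/2)=0.0079515306; c=2·atan2(√a, √(1-a))=0.178579910; dist=6371·c=1137.733 ≈ 1137.7 km; running total=16687.4 km
Leg 3 bearing: y=sinΔλ·cosφ2=-0.17746124, x=cosφ1·sinφ2-sinφ1·cosφ2·cosΔλ=0.00779262; θ=atan2(y, x)=-87.4857° <0 so +360° → 272.5143° ≈ 272.5°

Leg 1: dist=6598.0 km, bearing=305.4°
Leg 2: dist=8951.7 km, bearing=162.6°
Leg 3: dist=1137.7 km, bearing=272.5°
Total: 16687.4 km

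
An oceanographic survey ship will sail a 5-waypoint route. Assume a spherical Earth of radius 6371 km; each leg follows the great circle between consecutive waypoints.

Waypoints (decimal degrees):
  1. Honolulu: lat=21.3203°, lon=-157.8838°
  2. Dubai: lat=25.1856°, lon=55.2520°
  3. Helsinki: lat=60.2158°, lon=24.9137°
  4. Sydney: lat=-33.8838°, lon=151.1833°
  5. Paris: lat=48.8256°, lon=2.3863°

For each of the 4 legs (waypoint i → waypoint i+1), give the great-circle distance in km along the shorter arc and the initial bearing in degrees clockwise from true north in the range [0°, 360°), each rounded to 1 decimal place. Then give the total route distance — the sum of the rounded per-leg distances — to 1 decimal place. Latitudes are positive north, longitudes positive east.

Leg 1: dist=13726.9 km, bearing=323.6°
Leg 2: dist=4533.9 km, bearing=337.4°
Leg 3: dist=15200.8 km, bearing=77.4°
Leg 4: dist=16958.8 km, bearing=312.4°
Total: 50420.4 km

Leg 1: φ1=0.3721094, φ2=0.4395716, Δφ=0.0674622, Δλ=3.7199215 rad; a=sin²(Δφ/2)+cosφ1·cosφ2·sin²(Δλ/2)=0.7755942746; c=2·atan2(√a, √(1-a))=2.154584364; dist=6371·c=13726.857 ≈ 13726.9 km; running total=13726.9 km
Leg 1 bearing: y=sinΔλ·cosφ2=-0.49465982, x=cosφ1·sinφ2-sinφ1·cosφ2·cosΔλ=0.67193961; θ=atan2(y, x)=-36.3593° <0 so +360° → 323.6407° ≈ 323.6°
Leg 2: φ1=0.4395716, φ2=1.0509640, Δφ=0.6113923, Δλ=-0.5295032 rad; a=sin²(Δφ/2)+cosφ1·cosφ2·sin²(Δλ/2)=0.1213537172; c=2·atan2(√a, √(1-a))=0.711638903; dist=6371·c=4533.851 ≈ 4533.9 km; running total=18260.8 km
Leg 2 bearing: y=sinΔλ·cosφ2=-0.25090298, x=cosφ1·sinφ2-sinφ1·cosφ2·cosΔλ=0.60295577; θ=atan2(y, x)=-22.5933° <0 so +360° → 337.4067° ≈ 337.4°
Leg 3: φ1=1.0509640, φ2=-0.5913839, Δφ=-1.6423478, Δλ=2.2038203 rad; a=sin²(Δφ/2)+cosφ1·cosφ2·sin²(Δλ/2)=0.8639096171; c=2·atan2(√a, √(1-a))=2.385932858; dist=6371·c=15200.778 ≈ 15200.8 km; running total=33461.6 km
Leg 3 bearing: y=sinΔλ·cosφ2=0.66931811, x=cosφ1·sinφ2-sinφ1·cosφ2·cosΔλ=0.14930648; θ=atan2(y, x)=77.4248° ≈ 77.4°
Leg 4: φ1=-0.5913839, φ2=0.8521675, Δφ=1.4435514, Δλ=-2.5969976 rad; a=sin²(Δφ/2)+cosφ1·cosφ2·sin²(Δλ/2)=0.9435617292; c=2·atan2(√a, √(1-a))=2.661871077; dist=6371·c=16958.781 ≈ 16958.8 km; running total=50420.4 km
Leg 4 bearing: y=sinΔλ·cosφ2=-0.34107423, x=cosφ1·sinφ2-sinφ1·cosφ2·cosΔλ=0.31093462; θ=atan2(y, x)=-47.6467° <0 so +360° → 312.3533° ≈ 312.4°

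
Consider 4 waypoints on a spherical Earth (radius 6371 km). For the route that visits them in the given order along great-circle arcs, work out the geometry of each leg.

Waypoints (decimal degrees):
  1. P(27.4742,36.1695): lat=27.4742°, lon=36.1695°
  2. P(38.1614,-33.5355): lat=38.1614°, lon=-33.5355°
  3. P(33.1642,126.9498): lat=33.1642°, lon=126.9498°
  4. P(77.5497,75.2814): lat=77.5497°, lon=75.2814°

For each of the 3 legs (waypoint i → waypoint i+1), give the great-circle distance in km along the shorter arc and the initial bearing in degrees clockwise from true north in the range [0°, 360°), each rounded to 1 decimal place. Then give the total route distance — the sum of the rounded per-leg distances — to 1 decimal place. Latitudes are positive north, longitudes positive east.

Leg 1: dist=6471.0 km, bearing=299.8°
Leg 2: dist=11831.4 km, bearing=16.9°
Leg 3: dist=5532.1 km, bearing=347.2°
Total: 23834.5 km

Leg 1: φ1=0.4795152, φ2=0.6660421, Δφ=0.1865268, Δλ=-1.2165818 rad; a=sin²(Δφ/2)+cosφ1·cosφ2·sin²(Δλ/2)=0.2364890856; c=2·atan2(√a, √(1-a))=1.015703927; dist=6371·c=6471.0497 ≈ 6471.0 km; running total=6471.0 km
Leg 1 bearing: y=sinΔλ·cosφ2=-0.73746086, x=cosφ1·sinφ2-sinφ1·cosφ2·cosΔλ=0.42237361; θ=atan2(y, x)=-60.1985° <0 so +360° → 299.8015° ≈ 299.8°
Leg 2: φ1=0.6660421, φ2=0.5788245, Δφ=-0.0872176, Δλ=2.8009969 rad; a=sin²(Δφ/2)+cosφ1·cosφ2·sin²(Δλ/2)=0.6411901523; c=2·atan2(√a, √(1-a))=1.857070820; dist=6371·c=11831.398 ≈ 11831.4 km; running total=18302.4 km
Leg 2 bearing: y=sinΔλ·cosφ2=0.27963426, x=cosφ1·sinφ2-sinφ1·cosφ2·cosΔλ=0.91764157; θ=atan2(y, x)=16.9476° ≈ 16.9°
Leg 3: φ1=0.5788245, φ2=1.3534976, Δφ=0.7746731, Δλ=-0.9017837 rad; a=sin²(Δφ/2)+cosφ1·cosφ2·sin²(Δλ/2)=0.1769460853; c=2·atan2(√a, √(1-a))=0.868322463; dist=6371·c=5532.082 ≈ 5532.1 km; running total=23834.5 km
Leg 3 bearing: y=sinΔλ·cosφ2=-0.16911831, x=cosφ1·sinφ2-sinφ1·cosφ2·cosΔλ=0.74427392; θ=atan2(y, x)=-12.8017° <0 so +360° → 347.1983° ≈ 347.2°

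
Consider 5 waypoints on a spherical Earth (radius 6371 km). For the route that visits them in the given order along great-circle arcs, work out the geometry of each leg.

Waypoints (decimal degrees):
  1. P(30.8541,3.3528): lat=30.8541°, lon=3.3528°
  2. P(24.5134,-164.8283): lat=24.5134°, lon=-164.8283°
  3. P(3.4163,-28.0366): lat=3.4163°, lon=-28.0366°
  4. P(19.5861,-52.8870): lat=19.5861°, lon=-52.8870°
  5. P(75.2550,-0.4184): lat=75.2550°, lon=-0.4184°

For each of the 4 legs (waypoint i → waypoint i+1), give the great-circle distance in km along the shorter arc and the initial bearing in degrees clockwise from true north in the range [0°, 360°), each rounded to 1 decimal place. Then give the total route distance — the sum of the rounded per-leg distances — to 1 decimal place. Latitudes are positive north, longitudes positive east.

Leg 1: φ1=0.5385056, φ2=0.4278395, Δφ=-0.1106661, Δλ=-2.9353139 rad; a=sin²(Δφ/2)+cosφ1·cosφ2·sin²(Δλ/2)=0.7758756096; c=2·atan2(√a, √(1-a))=2.155258871; dist=6371·c=13731.154 ≈ 13731.2 km; running total=13731.2 km
Leg 1 bearing: y=sinΔλ·cosφ2=-0.18635743, x=cosφ1·sinφ2-sinφ1·cosφ2·cosΔλ=0.81292158; θ=atan2(y, x)=-12.9116° <0 so +360° → 347.0884° ≈ 347.1°
Leg 2: φ1=0.4278395, φ2=0.0596257, Δφ=-0.3682139, Δλ=2.3874656 rad; a=sin²(Δφ/2)+cosφ1·cosφ2·sin²(Δλ/2)=0.8186346768; c=2·atan2(√a, √(1-a))=2.261746035; dist=6371·c=14409.584 ≈ 14409.6 km; running total=28140.8 km
Leg 2 bearing: y=sinΔλ·cosφ2=0.68343601, x=cosφ1·sinφ2-sinφ1·cosφ2·cosΔλ=0.35609407; θ=atan2(y, x)=62.4789° ≈ 62.5°
Leg 3: φ1=0.0596257, φ2=0.3418419, Δφ=0.2822162, Δλ=-0.4337213 rad; a=sin²(Δφ/2)+cosφ1·cosφ2·sin²(Δλ/2)=0.0633193695; c=2·atan2(√a, √(1-a))=0.508735190; dist=6371·c=3241.152 ≈ 3241.2 km; running total=31382.0 km
Leg 3 bearing: y=sinΔλ·cosφ2=-0.39593425, x=cosφ1·sinφ2-sinφ1·cosφ2·cosΔλ=0.28368323; θ=atan2(y, x)=-54.3788° <0 so +360° → 305.6212° ≈ 305.6°
Leg 4: φ1=0.3418419, φ2=1.3134475, Δφ=0.9716056, Δλ=0.9157498 rad; a=sin²(Δφ/2)+cosφ1·cosφ2·sin²(Δλ/2)=0.2648684154; c=2·atan2(√a, √(1-a))=1.081207373; dist=6371·c=6888.372 ≈ 6888.4 km; running total=38270.4 km
Leg 4 bearing: y=sinΔλ·cosφ2=0.20183741, x=cosφ1·sinφ2-sinφ1·cosφ2·cosΔλ=0.85913574; θ=atan2(y, x)=13.2208° ≈ 13.2°

Leg 1: dist=13731.2 km, bearing=347.1°
Leg 2: dist=14409.6 km, bearing=62.5°
Leg 3: dist=3241.2 km, bearing=305.6°
Leg 4: dist=6888.4 km, bearing=13.2°
Total: 38270.4 km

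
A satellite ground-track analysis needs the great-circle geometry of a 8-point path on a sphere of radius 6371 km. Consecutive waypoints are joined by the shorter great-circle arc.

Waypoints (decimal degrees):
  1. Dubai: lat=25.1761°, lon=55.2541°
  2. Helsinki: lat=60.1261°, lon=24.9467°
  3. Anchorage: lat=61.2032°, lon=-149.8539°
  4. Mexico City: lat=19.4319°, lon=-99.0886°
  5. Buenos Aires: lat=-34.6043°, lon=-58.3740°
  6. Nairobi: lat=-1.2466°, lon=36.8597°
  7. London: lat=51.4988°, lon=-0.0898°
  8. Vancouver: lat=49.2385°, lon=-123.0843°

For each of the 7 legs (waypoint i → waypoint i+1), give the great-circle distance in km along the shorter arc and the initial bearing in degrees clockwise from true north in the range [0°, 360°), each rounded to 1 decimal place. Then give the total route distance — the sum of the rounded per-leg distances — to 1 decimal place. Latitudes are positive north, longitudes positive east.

Leg 1: dist=4526.5 km, bearing=337.3°
Leg 2: dist=6516.5 km, bearing=357.1°
Leg 3: dist=6074.5 km, bearing=116.4°
Leg 4: dist=7389.9 km, bearing=144.2°
Leg 5: dist=10407.3 km, bearing=94.0°
Leg 6: dist=6815.2 km, bearing=334.7°
Leg 7: dist=7583.1 km, bearing=323.9°
Total: 49313.0 km

Leg 1: φ1=0.4394058, φ2=1.0493984, Δφ=0.6099926, Δλ=-0.5289639 rad; a=sin²(Δφ/2)+cosφ1·cosφ2·sin²(Δλ/2)=0.1209775734; c=2·atan2(√a, √(1-a))=0.710486218; dist=6371·c=4526.508 ≈ 4526.5 km; running total=4526.5 km
Leg 1 bearing: y=sinΔλ·cosφ2=-0.25135711, x=cosφ1·sinφ2-sinφ1·cosφ2·cosΔλ=0.60182024; θ=atan2(y, x)=-22.6684° <0 so +360° → 337.3316° ≈ 337.3°
Leg 2: φ1=1.0493984, φ2=1.0681974, Δφ=0.0187989, Δλ=-3.0508460 rad; a=sin²(Δφ/2)+cosφ1·cosφ2·sin²(Δλ/2)=0.2395283790; c=2·atan2(√a, √(1-a))=1.022840721; dist=6371·c=6516.518 ≈ 6516.5 km; running total=11043.0 km
Leg 2 bearing: y=sinΔλ·cosφ2=-0.04365312, x=cosφ1·sinφ2-sinφ1·cosφ2·cosΔλ=0.85247437; θ=atan2(y, x)=-2.9314° <0 so +360° → 357.0686° ≈ 357.1°
Leg 3: φ1=1.0681974, φ2=0.3391506, Δφ=-0.7290467, Δλ=0.8860216 rad; a=sin²(Δφ/2)+cosφ1·cosφ2·sin²(Δλ/2)=0.2105667634; c=2·atan2(√a, √(1-a))=0.953458433; dist=6371·c=6074.484 ≈ 6074.5 km; running total=17117.5 km
Leg 3 bearing: y=sinΔλ·cosφ2=0.73044067, x=cosφ1·sinφ2-sinφ1·cosφ2·cosΔλ=-0.36245005; θ=atan2(y, x)=116.3909° ≈ 116.4°
Leg 4: φ1=0.3391506, φ2=-0.6039590, Δφ=-0.9431096, Δλ=0.7106038 rad; a=sin²(Δφ/2)+cosφ1·cosφ2·sin²(Δλ/2)=0.3002965764; c=2·atan2(√a, √(1-a))=1.159926572; dist=6371·c=7389.892 ≈ 7389.9 km; running total=24507.4 km
Leg 4 bearing: y=sinΔλ·cosφ2=0.53689711, x=cosφ1·sinφ2-sinφ1·cosφ2·cosΔλ=-0.74311214; θ=atan2(y, x)=144.1520° ≈ 144.2°
Leg 5: φ1=-0.6039590, φ2=-0.0217573, Δφ=0.5822017, Δλ=1.6621416 rad; a=sin²(Δφ/2)+cosφ1·cosφ2·sin²(Δλ/2)=0.5313541786; c=2·atan2(√a, √(1-a))=1.633545855; dist=6371·c=10407.321 ≈ 10407.3 km; running total=34914.7 km
Leg 5 bearing: y=sinΔλ·cosφ2=0.99559523, x=cosφ1·sinφ2-sinφ1·cosφ2·cosΔλ=-0.06969799; θ=atan2(y, x)=94.0045° ≈ 94.0°
Leg 6: φ1=-0.0217573, φ2=0.8988236, Δφ=0.9205809, Δλ=-0.6448904 rad; a=sin²(Δφ/2)+cosφ1·cosφ2·sin²(Δλ/2)=0.2598190699; c=2·atan2(√a, √(1-a))=1.069729083; dist=6371·c=6815.244 ≈ 6815.2 km; running total=41729.9 km
Leg 6 bearing: y=sinΔλ·cosφ2=-0.37421017, x=cosφ1·sinφ2-sinφ1·cosφ2·cosΔλ=0.79323340; θ=atan2(y, x)=-25.2557° <0 so +360° → 334.7443° ≈ 334.7°
Leg 7: φ1=0.8988236, φ2=0.8593739, Δφ=-0.0394497, Δλ=-2.1466590 rad; a=sin²(Δφ/2)+cosφ1·cosφ2·sin²(Δλ/2)=0.3142879868; c=2·atan2(√a, √(1-a))=1.190254030; dist=6371·c=7583.108 ≈ 7583.1 km; running total=49313.0 km
Leg 7 bearing: y=sinΔλ·cosφ2=-0.54761204, x=cosφ1·sinφ2-sinφ1·cosφ2·cosΔλ=0.74977680; θ=atan2(y, x)=-36.1431° <0 so +360° → 323.8569° ≈ 323.9°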